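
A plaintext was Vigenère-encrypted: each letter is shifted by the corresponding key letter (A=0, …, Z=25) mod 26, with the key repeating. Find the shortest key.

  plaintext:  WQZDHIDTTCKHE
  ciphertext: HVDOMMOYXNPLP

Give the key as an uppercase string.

  i= 0: H-W = 11 → L
  i= 1: V-Q =  5 → F
  i= 2: D-Z =  4 → E
  i= 3: O-D = 11 → L
  i= 4: M-H =  5 → F
  i= 5: M-I =  4 → E
  i= 6: O-D = 11 → L
  i= 7: Y-T =  5 → F
  i= 8: X-T =  4 → E
  i= 9: N-C = 11 → L
  i=10: P-K =  5 → F
  i=11: L-H =  4 → E
  i=12: P-E = 11 → L
  shifts repeat with period 3: LFE

LFE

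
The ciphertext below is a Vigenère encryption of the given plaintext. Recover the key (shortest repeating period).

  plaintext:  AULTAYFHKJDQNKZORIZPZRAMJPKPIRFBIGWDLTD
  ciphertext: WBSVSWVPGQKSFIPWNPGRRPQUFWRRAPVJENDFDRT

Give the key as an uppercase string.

WHHCSYQI

  i= 0: W-A = 22 → W
  i= 1: B-U =  7 → H
  i= 2: S-L =  7 → H
  i= 3: V-T =  2 → C
  i= 4: S-A = 18 → S
  i= 5: W-Y = 24 → Y
  i= 6: V-F = 16 → Q
  i= 7: P-H =  8 → I
  i= 8: G-K = 22 → W
  i= 9: Q-J =  7 → H
  i=10: K-D =  7 → H
  i=11: S-Q =  2 → C
  i=12: F-N = 18 → S
  i=13: I-K = 24 → Y
  i=14: P-Z = 16 → Q
  i=15: W-O =  8 → I
  i=16: N-R = 22 → W
  i=17: P-I =  7 → H
  i=18: G-Z =  7 → H
  i=19: R-P =  2 → C
  i=20: R-Z = 18 → S
  i=21: P-R = 24 → Y
  i=22: Q-A = 16 → Q
  i=23: U-M =  8 → I
  i=24: F-J = 22 → W
  i=25: W-P =  7 → H
  i=26: R-K =  7 → H
  i=27: R-P =  2 → C
  i=28: A-I = 18 → S
  i=29: P-R = 24 → Y
  i=30: V-F = 16 → Q
  i=31: J-B =  8 → I
  i=32: E-I = 22 → W
  i=33: N-G =  7 → H
  i=34: D-W =  7 → H
  i=35: F-D =  2 → C
  i=36: D-L = 18 → S
  i=37: R-T = 24 → Y
  i=38: T-D = 16 → Q
  shifts repeat with period 8: WHHCSYQI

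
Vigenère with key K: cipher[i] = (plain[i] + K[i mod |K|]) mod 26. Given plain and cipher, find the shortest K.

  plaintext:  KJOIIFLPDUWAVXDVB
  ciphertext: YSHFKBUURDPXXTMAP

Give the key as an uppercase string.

OJTXCWJF

  i= 0: Y-K = 14 → O
  i= 1: S-J =  9 → J
  i= 2: H-O = 19 → T
  i= 3: F-I = 23 → X
  i= 4: K-I =  2 → C
  i= 5: B-F = 22 → W
  i= 6: U-L =  9 → J
  i= 7: U-P =  5 → F
  i= 8: R-D = 14 → O
  i= 9: D-U =  9 → J
  i=10: P-W = 19 → T
  i=11: X-A = 23 → X
  i=12: X-V =  2 → C
  i=13: T-X = 22 → W
  i=14: M-D =  9 → J
  i=15: A-V =  5 → F
  i=16: P-B = 14 → O
  shifts repeat with period 8: OJTXCWJF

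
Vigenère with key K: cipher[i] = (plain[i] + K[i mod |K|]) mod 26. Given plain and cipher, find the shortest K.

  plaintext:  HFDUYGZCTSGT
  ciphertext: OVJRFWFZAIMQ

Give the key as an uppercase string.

HQGX

  i= 0: O-H =  7 → H
  i= 1: V-F = 16 → Q
  i= 2: J-D =  6 → G
  i= 3: R-U = 23 → X
  i= 4: F-Y =  7 → H
  i= 5: W-G = 16 → Q
  i= 6: F-Z =  6 → G
  i= 7: Z-C = 23 → X
  i= 8: A-T =  7 → H
  i= 9: I-S = 16 → Q
  i=10: M-G =  6 → G
  i=11: Q-T = 23 → X
  shifts repeat with period 4: HQGX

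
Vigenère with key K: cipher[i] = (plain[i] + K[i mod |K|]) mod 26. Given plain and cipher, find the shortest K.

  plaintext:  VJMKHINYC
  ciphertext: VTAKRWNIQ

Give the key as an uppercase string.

AKO

  i= 0: V-V =  0 → A
  i= 1: T-J = 10 → K
  i= 2: A-M = 14 → O
  i= 3: K-K =  0 → A
  i= 4: R-H = 10 → K
  i= 5: W-I = 14 → O
  i= 6: N-N =  0 → A
  i= 7: I-Y = 10 → K
  i= 8: Q-C = 14 → O
  shifts repeat with period 3: AKO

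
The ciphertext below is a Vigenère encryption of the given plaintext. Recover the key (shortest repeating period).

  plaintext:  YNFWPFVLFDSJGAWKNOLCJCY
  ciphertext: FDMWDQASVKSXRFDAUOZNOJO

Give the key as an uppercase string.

HQHAOLF

  i= 0: F-Y =  7 → H
  i= 1: D-N = 16 → Q
  i= 2: M-F =  7 → H
  i= 3: W-W =  0 → A
  i= 4: D-P = 14 → O
  i= 5: Q-F = 11 → L
  i= 6: A-V =  5 → F
  i= 7: S-L =  7 → H
  i= 8: V-F = 16 → Q
  i= 9: K-D =  7 → H
  i=10: S-S =  0 → A
  i=11: X-J = 14 → O
  i=12: R-G = 11 → L
  i=13: F-A =  5 → F
  i=14: D-W =  7 → H
  i=15: A-K = 16 → Q
  i=16: U-N =  7 → H
  i=17: O-O =  0 → A
  i=18: Z-L = 14 → O
  i=19: N-C = 11 → L
  i=20: O-J =  5 → F
  i=21: J-C =  7 → H
  i=22: O-Y = 16 → Q
  shifts repeat with period 7: HQHAOLF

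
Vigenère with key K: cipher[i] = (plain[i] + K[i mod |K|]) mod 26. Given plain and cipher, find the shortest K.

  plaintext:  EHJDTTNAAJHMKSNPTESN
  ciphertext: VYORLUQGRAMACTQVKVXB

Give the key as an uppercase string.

RRFOSBDG

  i= 0: V-E = 17 → R
  i= 1: Y-H = 17 → R
  i= 2: O-J =  5 → F
  i= 3: R-D = 14 → O
  i= 4: L-T = 18 → S
  i= 5: U-T =  1 → B
  i= 6: Q-N =  3 → D
  i= 7: G-A =  6 → G
  i= 8: R-A = 17 → R
  i= 9: A-J = 17 → R
  i=10: M-H =  5 → F
  i=11: A-M = 14 → O
  i=12: C-K = 18 → S
  i=13: T-S =  1 → B
  i=14: Q-N =  3 → D
  i=15: V-P =  6 → G
  i=16: K-T = 17 → R
  i=17: V-E = 17 → R
  i=18: X-S =  5 → F
  i=19: B-N = 14 → O
  shifts repeat with period 8: RRFOSBDG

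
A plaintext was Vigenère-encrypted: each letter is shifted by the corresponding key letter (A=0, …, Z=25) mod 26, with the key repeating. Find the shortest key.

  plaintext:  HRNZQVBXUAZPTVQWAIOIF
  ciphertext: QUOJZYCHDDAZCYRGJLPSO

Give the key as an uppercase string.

JDBK

  i= 0: Q-H =  9 → J
  i= 1: U-R =  3 → D
  i= 2: O-N =  1 → B
  i= 3: J-Z = 10 → K
  i= 4: Z-Q =  9 → J
  i= 5: Y-V =  3 → D
  i= 6: C-B =  1 → B
  i= 7: H-X = 10 → K
  i= 8: D-U =  9 → J
  i= 9: D-A =  3 → D
  i=10: A-Z =  1 → B
  i=11: Z-P = 10 → K
  i=12: C-T =  9 → J
  i=13: Y-V =  3 → D
  i=14: R-Q =  1 → B
  i=15: G-W = 10 → K
  i=16: J-A =  9 → J
  i=17: L-I =  3 → D
  i=18: P-O =  1 → B
  i=19: S-I = 10 → K
  i=20: O-F =  9 → J
  shifts repeat with period 4: JDBK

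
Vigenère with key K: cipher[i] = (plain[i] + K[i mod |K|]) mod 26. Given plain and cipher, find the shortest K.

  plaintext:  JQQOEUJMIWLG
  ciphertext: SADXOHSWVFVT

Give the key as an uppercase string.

JKN

  i= 0: S-J =  9 → J
  i= 1: A-Q = 10 → K
  i= 2: D-Q = 13 → N
  i= 3: X-O =  9 → J
  i= 4: O-E = 10 → K
  i= 5: H-U = 13 → N
  i= 6: S-J =  9 → J
  i= 7: W-M = 10 → K
  i= 8: V-I = 13 → N
  i= 9: F-W =  9 → J
  i=10: V-L = 10 → K
  i=11: T-G = 13 → N
  shifts repeat with period 3: JKN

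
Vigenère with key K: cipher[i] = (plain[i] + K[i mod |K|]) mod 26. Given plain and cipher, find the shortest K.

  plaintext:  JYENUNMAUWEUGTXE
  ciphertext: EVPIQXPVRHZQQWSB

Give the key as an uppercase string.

  i= 0: E-J = 21 → V
  i= 1: V-Y = 23 → X
  i= 2: P-E = 11 → L
  i= 3: I-N = 21 → V
  i= 4: Q-U = 22 → W
  i= 5: X-N = 10 → K
  i= 6: P-M =  3 → D
  i= 7: V-A = 21 → V
  i= 8: R-U = 23 → X
  i= 9: H-W = 11 → L
  i=10: Z-E = 21 → V
  i=11: Q-U = 22 → W
  i=12: Q-G = 10 → K
  i=13: W-T =  3 → D
  i=14: S-X = 21 → V
  i=15: B-E = 23 → X
  shifts repeat with period 7: VXLVWKD

VXLVWKD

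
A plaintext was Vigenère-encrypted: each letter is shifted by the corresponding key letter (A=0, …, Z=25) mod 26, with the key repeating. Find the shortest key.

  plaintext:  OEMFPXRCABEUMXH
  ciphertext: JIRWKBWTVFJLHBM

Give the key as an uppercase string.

  i= 0: J-O = 21 → V
  i= 1: I-E =  4 → E
  i= 2: R-M =  5 → F
  i= 3: W-F = 17 → R
  i= 4: K-P = 21 → V
  i= 5: B-X =  4 → E
  i= 6: W-R =  5 → F
  i= 7: T-C = 17 → R
  i= 8: V-A = 21 → V
  i= 9: F-B =  4 → E
  i=10: J-E =  5 → F
  i=11: L-U = 17 → R
  i=12: H-M = 21 → V
  i=13: B-X =  4 → E
  i=14: M-H =  5 → F
  shifts repeat with period 4: VEFR

VEFR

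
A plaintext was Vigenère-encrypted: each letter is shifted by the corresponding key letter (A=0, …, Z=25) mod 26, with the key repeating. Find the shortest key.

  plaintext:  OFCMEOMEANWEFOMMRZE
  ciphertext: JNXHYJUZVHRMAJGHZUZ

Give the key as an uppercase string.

  i= 0: J-O = 21 → V
  i= 1: N-F =  8 → I
  i= 2: X-C = 21 → V
  i= 3: H-M = 21 → V
  i= 4: Y-E = 20 → U
  i= 5: J-O = 21 → V
  i= 6: U-M =  8 → I
  i= 7: Z-E = 21 → V
  i= 8: V-A = 21 → V
  i= 9: H-N = 20 → U
  i=10: R-W = 21 → V
  i=11: M-E =  8 → I
  i=12: A-F = 21 → V
  i=13: J-O = 21 → V
  i=14: G-M = 20 → U
  i=15: H-M = 21 → V
  i=16: Z-R =  8 → I
  i=17: U-Z = 21 → V
  i=18: Z-E = 21 → V
  shifts repeat with period 5: VIVVU

VIVVU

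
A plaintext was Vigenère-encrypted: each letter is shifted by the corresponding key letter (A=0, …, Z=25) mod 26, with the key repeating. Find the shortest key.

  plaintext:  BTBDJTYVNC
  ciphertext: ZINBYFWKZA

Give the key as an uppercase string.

  i= 0: Z-B = 24 → Y
  i= 1: I-T = 15 → P
  i= 2: N-B = 12 → M
  i= 3: B-D = 24 → Y
  i= 4: Y-J = 15 → P
  i= 5: F-T = 12 → M
  i= 6: W-Y = 24 → Y
  i= 7: K-V = 15 → P
  i= 8: Z-N = 12 → M
  i= 9: A-C = 24 → Y
  shifts repeat with period 3: YPM

YPM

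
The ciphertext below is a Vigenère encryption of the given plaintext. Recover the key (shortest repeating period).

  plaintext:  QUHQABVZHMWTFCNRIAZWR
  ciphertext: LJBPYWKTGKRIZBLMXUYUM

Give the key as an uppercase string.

VPUZY

  i= 0: L-Q = 21 → V
  i= 1: J-U = 15 → P
  i= 2: B-H = 20 → U
  i= 3: P-Q = 25 → Z
  i= 4: Y-A = 24 → Y
  i= 5: W-B = 21 → V
  i= 6: K-V = 15 → P
  i= 7: T-Z = 20 → U
  i= 8: G-H = 25 → Z
  i= 9: K-M = 24 → Y
  i=10: R-W = 21 → V
  i=11: I-T = 15 → P
  i=12: Z-F = 20 → U
  i=13: B-C = 25 → Z
  i=14: L-N = 24 → Y
  i=15: M-R = 21 → V
  i=16: X-I = 15 → P
  i=17: U-A = 20 → U
  i=18: Y-Z = 25 → Z
  i=19: U-W = 24 → Y
  i=20: M-R = 21 → V
  shifts repeat with period 5: VPUZY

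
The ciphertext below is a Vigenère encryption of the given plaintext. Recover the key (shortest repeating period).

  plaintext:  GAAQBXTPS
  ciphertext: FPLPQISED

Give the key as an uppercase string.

ZPL

  i= 0: F-G = 25 → Z
  i= 1: P-A = 15 → P
  i= 2: L-A = 11 → L
  i= 3: P-Q = 25 → Z
  i= 4: Q-B = 15 → P
  i= 5: I-X = 11 → L
  i= 6: S-T = 25 → Z
  i= 7: E-P = 15 → P
  i= 8: D-S = 11 → L
  shifts repeat with period 3: ZPL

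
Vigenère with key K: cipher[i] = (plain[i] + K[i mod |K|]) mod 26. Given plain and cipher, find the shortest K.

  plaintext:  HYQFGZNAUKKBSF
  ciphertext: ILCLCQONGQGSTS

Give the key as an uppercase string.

BNMGWR

  i= 0: I-H =  1 → B
  i= 1: L-Y = 13 → N
  i= 2: C-Q = 12 → M
  i= 3: L-F =  6 → G
  i= 4: C-G = 22 → W
  i= 5: Q-Z = 17 → R
  i= 6: O-N =  1 → B
  i= 7: N-A = 13 → N
  i= 8: G-U = 12 → M
  i= 9: Q-K =  6 → G
  i=10: G-K = 22 → W
  i=11: S-B = 17 → R
  i=12: T-S =  1 → B
  i=13: S-F = 13 → N
  shifts repeat with period 6: BNMGWR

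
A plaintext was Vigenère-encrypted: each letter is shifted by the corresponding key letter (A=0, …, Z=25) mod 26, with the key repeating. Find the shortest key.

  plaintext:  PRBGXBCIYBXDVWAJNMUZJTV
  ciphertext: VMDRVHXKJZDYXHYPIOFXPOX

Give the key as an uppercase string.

GVCLY

  i= 0: V-P =  6 → G
  i= 1: M-R = 21 → V
  i= 2: D-B =  2 → C
  i= 3: R-G = 11 → L
  i= 4: V-X = 24 → Y
  i= 5: H-B =  6 → G
  i= 6: X-C = 21 → V
  i= 7: K-I =  2 → C
  i= 8: J-Y = 11 → L
  i= 9: Z-B = 24 → Y
  i=10: D-X =  6 → G
  i=11: Y-D = 21 → V
  i=12: X-V =  2 → C
  i=13: H-W = 11 → L
  i=14: Y-A = 24 → Y
  i=15: P-J =  6 → G
  i=16: I-N = 21 → V
  i=17: O-M =  2 → C
  i=18: F-U = 11 → L
  i=19: X-Z = 24 → Y
  i=20: P-J =  6 → G
  i=21: O-T = 21 → V
  i=22: X-V =  2 → C
  shifts repeat with period 5: GVCLY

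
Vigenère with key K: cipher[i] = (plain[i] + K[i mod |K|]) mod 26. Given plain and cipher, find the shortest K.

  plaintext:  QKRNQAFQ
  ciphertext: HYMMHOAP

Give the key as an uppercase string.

  i= 0: H-Q = 17 → R
  i= 1: Y-K = 14 → O
  i= 2: M-R = 21 → V
  i= 3: M-N = 25 → Z
  i= 4: H-Q = 17 → R
  i= 5: O-A = 14 → O
  i= 6: A-F = 21 → V
  i= 7: P-Q = 25 → Z
  shifts repeat with period 4: ROVZ

ROVZ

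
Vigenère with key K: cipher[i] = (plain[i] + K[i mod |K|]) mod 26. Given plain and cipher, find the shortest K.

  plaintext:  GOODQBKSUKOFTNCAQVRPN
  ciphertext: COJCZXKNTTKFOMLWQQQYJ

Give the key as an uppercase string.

  i= 0: C-G = 22 → W
  i= 1: O-O =  0 → A
  i= 2: J-O = 21 → V
  i= 3: C-D = 25 → Z
  i= 4: Z-Q =  9 → J
  i= 5: X-B = 22 → W
  i= 6: K-K =  0 → A
  i= 7: N-S = 21 → V
  i= 8: T-U = 25 → Z
  i= 9: T-K =  9 → J
  i=10: K-O = 22 → W
  i=11: F-F =  0 → A
  i=12: O-T = 21 → V
  i=13: M-N = 25 → Z
  i=14: L-C =  9 → J
  i=15: W-A = 22 → W
  i=16: Q-Q =  0 → A
  i=17: Q-V = 21 → V
  i=18: Q-R = 25 → Z
  i=19: Y-P =  9 → J
  i=20: J-N = 22 → W
  shifts repeat with period 5: WAVZJ

WAVZJ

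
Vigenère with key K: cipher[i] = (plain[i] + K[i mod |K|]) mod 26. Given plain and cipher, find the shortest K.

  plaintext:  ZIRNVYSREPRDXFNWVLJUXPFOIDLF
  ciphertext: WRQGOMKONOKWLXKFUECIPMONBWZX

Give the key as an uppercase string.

XJZTTOS

  i= 0: W-Z = 23 → X
  i= 1: R-I =  9 → J
  i= 2: Q-R = 25 → Z
  i= 3: G-N = 19 → T
  i= 4: O-V = 19 → T
  i= 5: M-Y = 14 → O
  i= 6: K-S = 18 → S
  i= 7: O-R = 23 → X
  i= 8: N-E =  9 → J
  i= 9: O-P = 25 → Z
  i=10: K-R = 19 → T
  i=11: W-D = 19 → T
  i=12: L-X = 14 → O
  i=13: X-F = 18 → S
  i=14: K-N = 23 → X
  i=15: F-W =  9 → J
  i=16: U-V = 25 → Z
  i=17: E-L = 19 → T
  i=18: C-J = 19 → T
  i=19: I-U = 14 → O
  i=20: P-X = 18 → S
  i=21: M-P = 23 → X
  i=22: O-F =  9 → J
  i=23: N-O = 25 → Z
  i=24: B-I = 19 → T
  i=25: W-D = 19 → T
  i=26: Z-L = 14 → O
  i=27: X-F = 18 → S
  shifts repeat with period 7: XJZTTOS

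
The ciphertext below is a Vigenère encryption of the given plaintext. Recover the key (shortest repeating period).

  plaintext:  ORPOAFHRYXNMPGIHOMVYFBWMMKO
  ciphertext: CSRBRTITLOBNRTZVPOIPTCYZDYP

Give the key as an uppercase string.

OBCNR

  i= 0: C-O = 14 → O
  i= 1: S-R =  1 → B
  i= 2: R-P =  2 → C
  i= 3: B-O = 13 → N
  i= 4: R-A = 17 → R
  i= 5: T-F = 14 → O
  i= 6: I-H =  1 → B
  i= 7: T-R =  2 → C
  i= 8: L-Y = 13 → N
  i= 9: O-X = 17 → R
  i=10: B-N = 14 → O
  i=11: N-M =  1 → B
  i=12: R-P =  2 → C
  i=13: T-G = 13 → N
  i=14: Z-I = 17 → R
  i=15: V-H = 14 → O
  i=16: P-O =  1 → B
  i=17: O-M =  2 → C
  i=18: I-V = 13 → N
  i=19: P-Y = 17 → R
  i=20: T-F = 14 → O
  i=21: C-B =  1 → B
  i=22: Y-W =  2 → C
  i=23: Z-M = 13 → N
  i=24: D-M = 17 → R
  i=25: Y-K = 14 → O
  i=26: P-O =  1 → B
  shifts repeat with period 5: OBCNR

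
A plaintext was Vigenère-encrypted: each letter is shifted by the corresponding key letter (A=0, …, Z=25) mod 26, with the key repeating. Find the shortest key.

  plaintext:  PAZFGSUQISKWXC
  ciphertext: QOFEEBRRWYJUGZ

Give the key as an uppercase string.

BOGZYJX

  i= 0: Q-P =  1 → B
  i= 1: O-A = 14 → O
  i= 2: F-Z =  6 → G
  i= 3: E-F = 25 → Z
  i= 4: E-G = 24 → Y
  i= 5: B-S =  9 → J
  i= 6: R-U = 23 → X
  i= 7: R-Q =  1 → B
  i= 8: W-I = 14 → O
  i= 9: Y-S =  6 → G
  i=10: J-K = 25 → Z
  i=11: U-W = 24 → Y
  i=12: G-X =  9 → J
  i=13: Z-C = 23 → X
  shifts repeat with period 7: BOGZYJX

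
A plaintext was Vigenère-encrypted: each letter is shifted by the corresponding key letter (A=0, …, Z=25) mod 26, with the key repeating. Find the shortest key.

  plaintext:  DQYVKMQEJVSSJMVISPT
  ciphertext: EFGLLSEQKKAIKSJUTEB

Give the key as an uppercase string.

  i= 0: E-D =  1 → B
  i= 1: F-Q = 15 → P
  i= 2: G-Y =  8 → I
  i= 3: L-V = 16 → Q
  i= 4: L-K =  1 → B
  i= 5: S-M =  6 → G
  i= 6: E-Q = 14 → O
  i= 7: Q-E = 12 → M
  i= 8: K-J =  1 → B
  i= 9: K-V = 15 → P
  i=10: A-S =  8 → I
  i=11: I-S = 16 → Q
  i=12: K-J =  1 → B
  i=13: S-M =  6 → G
  i=14: J-V = 14 → O
  i=15: U-I = 12 → M
  i=16: T-S =  1 → B
  i=17: E-P = 15 → P
  i=18: B-T =  8 → I
  shifts repeat with period 8: BPIQBGOM

BPIQBGOM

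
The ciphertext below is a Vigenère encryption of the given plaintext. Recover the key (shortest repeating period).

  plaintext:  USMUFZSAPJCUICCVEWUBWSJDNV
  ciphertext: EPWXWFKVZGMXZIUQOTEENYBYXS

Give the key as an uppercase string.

KXKDRGSV

  i= 0: E-U = 10 → K
  i= 1: P-S = 23 → X
  i= 2: W-M = 10 → K
  i= 3: X-U =  3 → D
  i= 4: W-F = 17 → R
  i= 5: F-Z =  6 → G
  i= 6: K-S = 18 → S
  i= 7: V-A = 21 → V
  i= 8: Z-P = 10 → K
  i= 9: G-J = 23 → X
  i=10: M-C = 10 → K
  i=11: X-U =  3 → D
  i=12: Z-I = 17 → R
  i=13: I-C =  6 → G
  i=14: U-C = 18 → S
  i=15: Q-V = 21 → V
  i=16: O-E = 10 → K
  i=17: T-W = 23 → X
  i=18: E-U = 10 → K
  i=19: E-B =  3 → D
  i=20: N-W = 17 → R
  i=21: Y-S =  6 → G
  i=22: B-J = 18 → S
  i=23: Y-D = 21 → V
  i=24: X-N = 10 → K
  i=25: S-V = 23 → X
  shifts repeat with period 8: KXKDRGSV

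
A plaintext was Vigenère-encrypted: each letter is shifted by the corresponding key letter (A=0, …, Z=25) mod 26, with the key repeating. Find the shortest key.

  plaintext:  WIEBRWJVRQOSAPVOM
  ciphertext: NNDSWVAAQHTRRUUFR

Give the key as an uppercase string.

RFZ

  i= 0: N-W = 17 → R
  i= 1: N-I =  5 → F
  i= 2: D-E = 25 → Z
  i= 3: S-B = 17 → R
  i= 4: W-R =  5 → F
  i= 5: V-W = 25 → Z
  i= 6: A-J = 17 → R
  i= 7: A-V =  5 → F
  i= 8: Q-R = 25 → Z
  i= 9: H-Q = 17 → R
  i=10: T-O =  5 → F
  i=11: R-S = 25 → Z
  i=12: R-A = 17 → R
  i=13: U-P =  5 → F
  i=14: U-V = 25 → Z
  i=15: F-O = 17 → R
  i=16: R-M =  5 → F
  shifts repeat with period 3: RFZ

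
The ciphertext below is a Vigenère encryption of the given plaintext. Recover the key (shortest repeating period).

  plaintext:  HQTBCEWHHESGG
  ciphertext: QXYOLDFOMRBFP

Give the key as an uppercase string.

  i= 0: Q-H =  9 → J
  i= 1: X-Q =  7 → H
  i= 2: Y-T =  5 → F
  i= 3: O-B = 13 → N
  i= 4: L-C =  9 → J
  i= 5: D-E = 25 → Z
  i= 6: F-W =  9 → J
  i= 7: O-H =  7 → H
  i= 8: M-H =  5 → F
  i= 9: R-E = 13 → N
  i=10: B-S =  9 → J
  i=11: F-G = 25 → Z
  i=12: P-G =  9 → J
  shifts repeat with period 6: JHFNJZ

JHFNJZ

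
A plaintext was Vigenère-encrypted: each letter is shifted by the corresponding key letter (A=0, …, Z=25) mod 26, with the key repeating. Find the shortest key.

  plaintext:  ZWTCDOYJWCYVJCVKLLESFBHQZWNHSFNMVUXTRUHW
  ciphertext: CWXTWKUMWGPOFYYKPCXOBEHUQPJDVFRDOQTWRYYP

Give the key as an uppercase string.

DAERTWW

  i= 0: C-Z =  3 → D
  i= 1: W-W =  0 → A
  i= 2: X-T =  4 → E
  i= 3: T-C = 17 → R
  i= 4: W-D = 19 → T
  i= 5: K-O = 22 → W
  i= 6: U-Y = 22 → W
  i= 7: M-J =  3 → D
  i= 8: W-W =  0 → A
  i= 9: G-C =  4 → E
  i=10: P-Y = 17 → R
  i=11: O-V = 19 → T
  i=12: F-J = 22 → W
  i=13: Y-C = 22 → W
  i=14: Y-V =  3 → D
  i=15: K-K =  0 → A
  i=16: P-L =  4 → E
  i=17: C-L = 17 → R
  i=18: X-E = 19 → T
  i=19: O-S = 22 → W
  i=20: B-F = 22 → W
  i=21: E-B =  3 → D
  i=22: H-H =  0 → A
  i=23: U-Q =  4 → E
  i=24: Q-Z = 17 → R
  i=25: P-W = 19 → T
  i=26: J-N = 22 → W
  i=27: D-H = 22 → W
  i=28: V-S =  3 → D
  i=29: F-F =  0 → A
  i=30: R-N =  4 → E
  i=31: D-M = 17 → R
  i=32: O-V = 19 → T
  i=33: Q-U = 22 → W
  i=34: T-X = 22 → W
  i=35: W-T =  3 → D
  i=36: R-R =  0 → A
  i=37: Y-U =  4 → E
  i=38: Y-H = 17 → R
  i=39: P-W = 19 → T
  shifts repeat with period 7: DAERTWW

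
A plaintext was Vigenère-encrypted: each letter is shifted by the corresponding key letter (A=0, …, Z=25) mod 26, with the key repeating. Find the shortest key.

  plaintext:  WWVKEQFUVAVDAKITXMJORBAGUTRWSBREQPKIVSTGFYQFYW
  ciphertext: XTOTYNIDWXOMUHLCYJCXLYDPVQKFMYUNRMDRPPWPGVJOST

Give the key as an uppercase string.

BXTJUXDJ

  i= 0: X-W =  1 → B
  i= 1: T-W = 23 → X
  i= 2: O-V = 19 → T
  i= 3: T-K =  9 → J
  i= 4: Y-E = 20 → U
  i= 5: N-Q = 23 → X
  i= 6: I-F =  3 → D
  i= 7: D-U =  9 → J
  i= 8: W-V =  1 → B
  i= 9: X-A = 23 → X
  i=10: O-V = 19 → T
  i=11: M-D =  9 → J
  i=12: U-A = 20 → U
  i=13: H-K = 23 → X
  i=14: L-I =  3 → D
  i=15: C-T =  9 → J
  i=16: Y-X =  1 → B
  i=17: J-M = 23 → X
  i=18: C-J = 19 → T
  i=19: X-O =  9 → J
  i=20: L-R = 20 → U
  i=21: Y-B = 23 → X
  i=22: D-A =  3 → D
  i=23: P-G =  9 → J
  i=24: V-U =  1 → B
  i=25: Q-T = 23 → X
  i=26: K-R = 19 → T
  i=27: F-W =  9 → J
  i=28: M-S = 20 → U
  i=29: Y-B = 23 → X
  i=30: U-R =  3 → D
  i=31: N-E =  9 → J
  i=32: R-Q =  1 → B
  i=33: M-P = 23 → X
  i=34: D-K = 19 → T
  i=35: R-I =  9 → J
  i=36: P-V = 20 → U
  i=37: P-S = 23 → X
  i=38: W-T =  3 → D
  i=39: P-G =  9 → J
  i=40: G-F =  1 → B
  i=41: V-Y = 23 → X
  i=42: J-Q = 19 → T
  i=43: O-F =  9 → J
  i=44: S-Y = 20 → U
  i=45: T-W = 23 → X
  shifts repeat with period 8: BXTJUXDJ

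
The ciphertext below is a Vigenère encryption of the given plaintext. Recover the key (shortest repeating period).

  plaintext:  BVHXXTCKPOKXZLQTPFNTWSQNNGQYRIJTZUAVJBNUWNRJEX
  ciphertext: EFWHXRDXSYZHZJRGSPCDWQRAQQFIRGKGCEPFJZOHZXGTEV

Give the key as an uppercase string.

  i= 0: E-B =  3 → D
  i= 1: F-V = 10 → K
  i= 2: W-H = 15 → P
  i= 3: H-X = 10 → K
  i= 4: X-X =  0 → A
  i= 5: R-T = 24 → Y
  i= 6: D-C =  1 → B
  i= 7: X-K = 13 → N
  i= 8: S-P =  3 → D
  i= 9: Y-O = 10 → K
  i=10: Z-K = 15 → P
  i=11: H-X = 10 → K
  i=12: Z-Z =  0 → A
  i=13: J-L = 24 → Y
  i=14: R-Q =  1 → B
  i=15: G-T = 13 → N
  i=16: S-P =  3 → D
  i=17: P-F = 10 → K
  i=18: C-N = 15 → P
  i=19: D-T = 10 → K
  i=20: W-W =  0 → A
  i=21: Q-S = 24 → Y
  i=22: R-Q =  1 → B
  i=23: A-N = 13 → N
  i=24: Q-N =  3 → D
  i=25: Q-G = 10 → K
  i=26: F-Q = 15 → P
  i=27: I-Y = 10 → K
  i=28: R-R =  0 → A
  i=29: G-I = 24 → Y
  i=30: K-J =  1 → B
  i=31: G-T = 13 → N
  i=32: C-Z =  3 → D
  i=33: E-U = 10 → K
  i=34: P-A = 15 → P
  i=35: F-V = 10 → K
  i=36: J-J =  0 → A
  i=37: Z-B = 24 → Y
  i=38: O-N =  1 → B
  i=39: H-U = 13 → N
  i=40: Z-W =  3 → D
  i=41: X-N = 10 → K
  i=42: G-R = 15 → P
  i=43: T-J = 10 → K
  i=44: E-E =  0 → A
  i=45: V-X = 24 → Y
  shifts repeat with period 8: DKPKAYBN

DKPKAYBN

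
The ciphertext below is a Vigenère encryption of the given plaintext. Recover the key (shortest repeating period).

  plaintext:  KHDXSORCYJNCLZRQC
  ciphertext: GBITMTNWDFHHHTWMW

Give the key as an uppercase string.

WUF

  i= 0: G-K = 22 → W
  i= 1: B-H = 20 → U
  i= 2: I-D =  5 → F
  i= 3: T-X = 22 → W
  i= 4: M-S = 20 → U
  i= 5: T-O =  5 → F
  i= 6: N-R = 22 → W
  i= 7: W-C = 20 → U
  i= 8: D-Y =  5 → F
  i= 9: F-J = 22 → W
  i=10: H-N = 20 → U
  i=11: H-C =  5 → F
  i=12: H-L = 22 → W
  i=13: T-Z = 20 → U
  i=14: W-R =  5 → F
  i=15: M-Q = 22 → W
  i=16: W-C = 20 → U
  shifts repeat with period 3: WUF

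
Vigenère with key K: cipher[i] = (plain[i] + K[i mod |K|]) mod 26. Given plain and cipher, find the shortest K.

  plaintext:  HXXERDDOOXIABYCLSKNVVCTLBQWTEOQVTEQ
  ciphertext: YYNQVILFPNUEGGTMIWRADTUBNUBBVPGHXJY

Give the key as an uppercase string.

RBQMEFI

  i= 0: Y-H = 17 → R
  i= 1: Y-X =  1 → B
  i= 2: N-X = 16 → Q
  i= 3: Q-E = 12 → M
  i= 4: V-R =  4 → E
  i= 5: I-D =  5 → F
  i= 6: L-D =  8 → I
  i= 7: F-O = 17 → R
  i= 8: P-O =  1 → B
  i= 9: N-X = 16 → Q
  i=10: U-I = 12 → M
  i=11: E-A =  4 → E
  i=12: G-B =  5 → F
  i=13: G-Y =  8 → I
  i=14: T-C = 17 → R
  i=15: M-L =  1 → B
  i=16: I-S = 16 → Q
  i=17: W-K = 12 → M
  i=18: R-N =  4 → E
  i=19: A-V =  5 → F
  i=20: D-V =  8 → I
  i=21: T-C = 17 → R
  i=22: U-T =  1 → B
  i=23: B-L = 16 → Q
  i=24: N-B = 12 → M
  i=25: U-Q =  4 → E
  i=26: B-W =  5 → F
  i=27: B-T =  8 → I
  i=28: V-E = 17 → R
  i=29: P-O =  1 → B
  i=30: G-Q = 16 → Q
  i=31: H-V = 12 → M
  i=32: X-T =  4 → E
  i=33: J-E =  5 → F
  i=34: Y-Q =  8 → I
  shifts repeat with period 7: RBQMEFI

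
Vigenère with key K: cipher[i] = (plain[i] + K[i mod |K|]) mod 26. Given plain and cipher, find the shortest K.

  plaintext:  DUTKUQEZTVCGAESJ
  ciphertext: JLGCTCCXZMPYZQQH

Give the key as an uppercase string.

  i= 0: J-D =  6 → G
  i= 1: L-U = 17 → R
  i= 2: G-T = 13 → N
  i= 3: C-K = 18 → S
  i= 4: T-U = 25 → Z
  i= 5: C-Q = 12 → M
  i= 6: C-E = 24 → Y
  i= 7: X-Z = 24 → Y
  i= 8: Z-T =  6 → G
  i= 9: M-V = 17 → R
  i=10: P-C = 13 → N
  i=11: Y-G = 18 → S
  i=12: Z-A = 25 → Z
  i=13: Q-E = 12 → M
  i=14: Q-S = 24 → Y
  i=15: H-J = 24 → Y
  shifts repeat with period 8: GRNSZMYY

GRNSZMYY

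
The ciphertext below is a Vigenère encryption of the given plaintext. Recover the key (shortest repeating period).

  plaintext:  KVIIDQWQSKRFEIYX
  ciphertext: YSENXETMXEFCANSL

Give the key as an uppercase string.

  i= 0: Y-K = 14 → O
  i= 1: S-V = 23 → X
  i= 2: E-I = 22 → W
  i= 3: N-I =  5 → F
  i= 4: X-D = 20 → U
  i= 5: E-Q = 14 → O
  i= 6: T-W = 23 → X
  i= 7: M-Q = 22 → W
  i= 8: X-S =  5 → F
  i= 9: E-K = 20 → U
  i=10: F-R = 14 → O
  i=11: C-F = 23 → X
  i=12: A-E = 22 → W
  i=13: N-I =  5 → F
  i=14: S-Y = 20 → U
  i=15: L-X = 14 → O
  shifts repeat with period 5: OXWFU

OXWFU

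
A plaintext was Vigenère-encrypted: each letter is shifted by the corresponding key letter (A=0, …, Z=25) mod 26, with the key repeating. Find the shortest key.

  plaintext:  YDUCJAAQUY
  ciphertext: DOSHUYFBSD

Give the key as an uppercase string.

  i= 0: D-Y =  5 → F
  i= 1: O-D = 11 → L
  i= 2: S-U = 24 → Y
  i= 3: H-C =  5 → F
  i= 4: U-J = 11 → L
  i= 5: Y-A = 24 → Y
  i= 6: F-A =  5 → F
  i= 7: B-Q = 11 → L
  i= 8: S-U = 24 → Y
  i= 9: D-Y =  5 → F
  shifts repeat with period 3: FLY

FLY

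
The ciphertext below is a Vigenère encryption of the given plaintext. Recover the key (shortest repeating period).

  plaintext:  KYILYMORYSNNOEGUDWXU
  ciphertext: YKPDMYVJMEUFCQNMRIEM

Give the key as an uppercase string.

  i= 0: Y-K = 14 → O
  i= 1: K-Y = 12 → M
  i= 2: P-I =  7 → H
  i= 3: D-L = 18 → S
  i= 4: M-Y = 14 → O
  i= 5: Y-M = 12 → M
  i= 6: V-O =  7 → H
  i= 7: J-R = 18 → S
  i= 8: M-Y = 14 → O
  i= 9: E-S = 12 → M
  i=10: U-N =  7 → H
  i=11: F-N = 18 → S
  i=12: C-O = 14 → O
  i=13: Q-E = 12 → M
  i=14: N-G =  7 → H
  i=15: M-U = 18 → S
  i=16: R-D = 14 → O
  i=17: I-W = 12 → M
  i=18: E-X =  7 → H
  i=19: M-U = 18 → S
  shifts repeat with period 4: OMHS

OMHS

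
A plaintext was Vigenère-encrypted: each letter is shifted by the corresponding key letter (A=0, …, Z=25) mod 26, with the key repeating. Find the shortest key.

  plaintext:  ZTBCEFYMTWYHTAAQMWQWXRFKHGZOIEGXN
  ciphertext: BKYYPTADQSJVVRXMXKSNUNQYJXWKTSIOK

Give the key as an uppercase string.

CRXWLO

  i= 0: B-Z =  2 → C
  i= 1: K-T = 17 → R
  i= 2: Y-B = 23 → X
  i= 3: Y-C = 22 → W
  i= 4: P-E = 11 → L
  i= 5: T-F = 14 → O
  i= 6: A-Y =  2 → C
  i= 7: D-M = 17 → R
  i= 8: Q-T = 23 → X
  i= 9: S-W = 22 → W
  i=10: J-Y = 11 → L
  i=11: V-H = 14 → O
  i=12: V-T =  2 → C
  i=13: R-A = 17 → R
  i=14: X-A = 23 → X
  i=15: M-Q = 22 → W
  i=16: X-M = 11 → L
  i=17: K-W = 14 → O
  i=18: S-Q =  2 → C
  i=19: N-W = 17 → R
  i=20: U-X = 23 → X
  i=21: N-R = 22 → W
  i=22: Q-F = 11 → L
  i=23: Y-K = 14 → O
  i=24: J-H =  2 → C
  i=25: X-G = 17 → R
  i=26: W-Z = 23 → X
  i=27: K-O = 22 → W
  i=28: T-I = 11 → L
  i=29: S-E = 14 → O
  i=30: I-G =  2 → C
  i=31: O-X = 17 → R
  i=32: K-N = 23 → X
  shifts repeat with period 6: CRXWLO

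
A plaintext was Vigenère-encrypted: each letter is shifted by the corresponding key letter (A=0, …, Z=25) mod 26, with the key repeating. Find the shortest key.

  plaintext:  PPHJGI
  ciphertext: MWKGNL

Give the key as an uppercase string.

XHD

  i= 0: M-P = 23 → X
  i= 1: W-P =  7 → H
  i= 2: K-H =  3 → D
  i= 3: G-J = 23 → X
  i= 4: N-G =  7 → H
  i= 5: L-I =  3 → D
  shifts repeat with period 3: XHD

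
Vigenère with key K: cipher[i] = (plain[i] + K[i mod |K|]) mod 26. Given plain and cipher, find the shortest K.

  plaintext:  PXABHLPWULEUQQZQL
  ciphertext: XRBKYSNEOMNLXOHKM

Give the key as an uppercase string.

IUBJRHY

  i= 0: X-P =  8 → I
  i= 1: R-X = 20 → U
  i= 2: B-A =  1 → B
  i= 3: K-B =  9 → J
  i= 4: Y-H = 17 → R
  i= 5: S-L =  7 → H
  i= 6: N-P = 24 → Y
  i= 7: E-W =  8 → I
  i= 8: O-U = 20 → U
  i= 9: M-L =  1 → B
  i=10: N-E =  9 → J
  i=11: L-U = 17 → R
  i=12: X-Q =  7 → H
  i=13: O-Q = 24 → Y
  i=14: H-Z =  8 → I
  i=15: K-Q = 20 → U
  i=16: M-L =  1 → B
  shifts repeat with period 7: IUBJRHY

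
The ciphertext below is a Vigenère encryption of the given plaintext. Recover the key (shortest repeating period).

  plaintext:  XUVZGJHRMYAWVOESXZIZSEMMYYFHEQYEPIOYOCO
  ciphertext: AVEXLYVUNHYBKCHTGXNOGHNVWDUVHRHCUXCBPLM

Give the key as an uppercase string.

  i= 0: A-X =  3 → D
  i= 1: V-U =  1 → B
  i= 2: E-V =  9 → J
  i= 3: X-Z = 24 → Y
  i= 4: L-G =  5 → F
  i= 5: Y-J = 15 → P
  i= 6: V-H = 14 → O
  i= 7: U-R =  3 → D
  i= 8: N-M =  1 → B
  i= 9: H-Y =  9 → J
  i=10: Y-A = 24 → Y
  i=11: B-W =  5 → F
  i=12: K-V = 15 → P
  i=13: C-O = 14 → O
  i=14: H-E =  3 → D
  i=15: T-S =  1 → B
  i=16: G-X =  9 → J
  i=17: X-Z = 24 → Y
  i=18: N-I =  5 → F
  i=19: O-Z = 15 → P
  i=20: G-S = 14 → O
  i=21: H-E =  3 → D
  i=22: N-M =  1 → B
  i=23: V-M =  9 → J
  i=24: W-Y = 24 → Y
  i=25: D-Y =  5 → F
  i=26: U-F = 15 → P
  i=27: V-H = 14 → O
  i=28: H-E =  3 → D
  i=29: R-Q =  1 → B
  i=30: H-Y =  9 → J
  i=31: C-E = 24 → Y
  i=32: U-P =  5 → F
  i=33: X-I = 15 → P
  i=34: C-O = 14 → O
  i=35: B-Y =  3 → D
  i=36: P-O =  1 → B
  i=37: L-C =  9 → J
  i=38: M-O = 24 → Y
  shifts repeat with period 7: DBJYFPO

DBJYFPO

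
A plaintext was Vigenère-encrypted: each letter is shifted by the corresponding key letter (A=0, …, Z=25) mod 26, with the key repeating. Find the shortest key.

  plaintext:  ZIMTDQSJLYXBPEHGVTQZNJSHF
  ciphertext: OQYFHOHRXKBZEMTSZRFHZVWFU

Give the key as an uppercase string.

  i= 0: O-Z = 15 → P
  i= 1: Q-I =  8 → I
  i= 2: Y-M = 12 → M
  i= 3: F-T = 12 → M
  i= 4: H-D =  4 → E
  i= 5: O-Q = 24 → Y
  i= 6: H-S = 15 → P
  i= 7: R-J =  8 → I
  i= 8: X-L = 12 → M
  i= 9: K-Y = 12 → M
  i=10: B-X =  4 → E
  i=11: Z-B = 24 → Y
  i=12: E-P = 15 → P
  i=13: M-E =  8 → I
  i=14: T-H = 12 → M
  i=15: S-G = 12 → M
  i=16: Z-V =  4 → E
  i=17: R-T = 24 → Y
  i=18: F-Q = 15 → P
  i=19: H-Z =  8 → I
  i=20: Z-N = 12 → M
  i=21: V-J = 12 → M
  i=22: W-S =  4 → E
  i=23: F-H = 24 → Y
  i=24: U-F = 15 → P
  shifts repeat with period 6: PIMMEY

PIMMEY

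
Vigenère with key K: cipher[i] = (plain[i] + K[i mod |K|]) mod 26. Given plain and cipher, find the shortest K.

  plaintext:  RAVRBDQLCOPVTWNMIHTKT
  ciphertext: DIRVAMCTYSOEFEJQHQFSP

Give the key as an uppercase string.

MIWEZJ

  i= 0: D-R = 12 → M
  i= 1: I-A =  8 → I
  i= 2: R-V = 22 → W
  i= 3: V-R =  4 → E
  i= 4: A-B = 25 → Z
  i= 5: M-D =  9 → J
  i= 6: C-Q = 12 → M
  i= 7: T-L =  8 → I
  i= 8: Y-C = 22 → W
  i= 9: S-O =  4 → E
  i=10: O-P = 25 → Z
  i=11: E-V =  9 → J
  i=12: F-T = 12 → M
  i=13: E-W =  8 → I
  i=14: J-N = 22 → W
  i=15: Q-M =  4 → E
  i=16: H-I = 25 → Z
  i=17: Q-H =  9 → J
  i=18: F-T = 12 → M
  i=19: S-K =  8 → I
  i=20: P-T = 22 → W
  shifts repeat with period 6: MIWEZJ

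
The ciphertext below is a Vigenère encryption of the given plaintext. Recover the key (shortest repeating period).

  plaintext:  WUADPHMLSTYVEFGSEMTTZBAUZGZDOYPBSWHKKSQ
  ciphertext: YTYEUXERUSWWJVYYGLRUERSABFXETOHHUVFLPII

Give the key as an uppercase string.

CZYBFQSG

  i= 0: Y-W =  2 → C
  i= 1: T-U = 25 → Z
  i= 2: Y-A = 24 → Y
  i= 3: E-D =  1 → B
  i= 4: U-P =  5 → F
  i= 5: X-H = 16 → Q
  i= 6: E-M = 18 → S
  i= 7: R-L =  6 → G
  i= 8: U-S =  2 → C
  i= 9: S-T = 25 → Z
  i=10: W-Y = 24 → Y
  i=11: W-V =  1 → B
  i=12: J-E =  5 → F
  i=13: V-F = 16 → Q
  i=14: Y-G = 18 → S
  i=15: Y-S =  6 → G
  i=16: G-E =  2 → C
  i=17: L-M = 25 → Z
  i=18: R-T = 24 → Y
  i=19: U-T =  1 → B
  i=20: E-Z =  5 → F
  i=21: R-B = 16 → Q
  i=22: S-A = 18 → S
  i=23: A-U =  6 → G
  i=24: B-Z =  2 → C
  i=25: F-G = 25 → Z
  i=26: X-Z = 24 → Y
  i=27: E-D =  1 → B
  i=28: T-O =  5 → F
  i=29: O-Y = 16 → Q
  i=30: H-P = 18 → S
  i=31: H-B =  6 → G
  i=32: U-S =  2 → C
  i=33: V-W = 25 → Z
  i=34: F-H = 24 → Y
  i=35: L-K =  1 → B
  i=36: P-K =  5 → F
  i=37: I-S = 16 → Q
  i=38: I-Q = 18 → S
  shifts repeat with period 8: CZYBFQSG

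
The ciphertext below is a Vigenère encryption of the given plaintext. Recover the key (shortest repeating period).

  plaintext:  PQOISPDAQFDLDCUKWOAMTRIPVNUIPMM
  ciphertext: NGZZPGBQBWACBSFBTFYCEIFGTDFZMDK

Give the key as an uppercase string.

  i= 0: N-P = 24 → Y
  i= 1: G-Q = 16 → Q
  i= 2: Z-O = 11 → L
  i= 3: Z-I = 17 → R
  i= 4: P-S = 23 → X
  i= 5: G-P = 17 → R
  i= 6: B-D = 24 → Y
  i= 7: Q-A = 16 → Q
  i= 8: B-Q = 11 → L
  i= 9: W-F = 17 → R
  i=10: A-D = 23 → X
  i=11: C-L = 17 → R
  i=12: B-D = 24 → Y
  i=13: S-C = 16 → Q
  i=14: F-U = 11 → L
  i=15: B-K = 17 → R
  i=16: T-W = 23 → X
  i=17: F-O = 17 → R
  i=18: Y-A = 24 → Y
  i=19: C-M = 16 → Q
  i=20: E-T = 11 → L
  i=21: I-R = 17 → R
  i=22: F-I = 23 → X
  i=23: G-P = 17 → R
  i=24: T-V = 24 → Y
  i=25: D-N = 16 → Q
  i=26: F-U = 11 → L
  i=27: Z-I = 17 → R
  i=28: M-P = 23 → X
  i=29: D-M = 17 → R
  i=30: K-M = 24 → Y
  shifts repeat with period 6: YQLRXR

YQLRXR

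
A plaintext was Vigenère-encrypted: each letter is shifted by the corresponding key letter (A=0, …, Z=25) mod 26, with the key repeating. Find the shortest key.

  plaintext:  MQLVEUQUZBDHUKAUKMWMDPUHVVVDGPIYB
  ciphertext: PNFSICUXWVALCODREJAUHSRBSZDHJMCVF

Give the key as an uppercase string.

  i= 0: P-M =  3 → D
  i= 1: N-Q = 23 → X
  i= 2: F-L = 20 → U
  i= 3: S-V = 23 → X
  i= 4: I-E =  4 → E
  i= 5: C-U =  8 → I
  i= 6: U-Q =  4 → E
  i= 7: X-U =  3 → D
  i= 8: W-Z = 23 → X
  i= 9: V-B = 20 → U
  i=10: A-D = 23 → X
  i=11: L-H =  4 → E
  i=12: C-U =  8 → I
  i=13: O-K =  4 → E
  i=14: D-A =  3 → D
  i=15: R-U = 23 → X
  i=16: E-K = 20 → U
  i=17: J-M = 23 → X
  i=18: A-W =  4 → E
  i=19: U-M =  8 → I
  i=20: H-D =  4 → E
  i=21: S-P =  3 → D
  i=22: R-U = 23 → X
  i=23: B-H = 20 → U
  i=24: S-V = 23 → X
  i=25: Z-V =  4 → E
  i=26: D-V =  8 → I
  i=27: H-D =  4 → E
  i=28: J-G =  3 → D
  i=29: M-P = 23 → X
  i=30: C-I = 20 → U
  i=31: V-Y = 23 → X
  i=32: F-B =  4 → E
  shifts repeat with period 7: DXUXEIE

DXUXEIE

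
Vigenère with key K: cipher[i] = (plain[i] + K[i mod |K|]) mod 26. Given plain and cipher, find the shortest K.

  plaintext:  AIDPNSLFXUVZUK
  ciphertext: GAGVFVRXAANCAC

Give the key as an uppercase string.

  i= 0: G-A =  6 → G
  i= 1: A-I = 18 → S
  i= 2: G-D =  3 → D
  i= 3: V-P =  6 → G
  i= 4: F-N = 18 → S
  i= 5: V-S =  3 → D
  i= 6: R-L =  6 → G
  i= 7: X-F = 18 → S
  i= 8: A-X =  3 → D
  i= 9: A-U =  6 → G
  i=10: N-V = 18 → S
  i=11: C-Z =  3 → D
  i=12: A-U =  6 → G
  i=13: C-K = 18 → S
  shifts repeat with period 3: GSD

GSD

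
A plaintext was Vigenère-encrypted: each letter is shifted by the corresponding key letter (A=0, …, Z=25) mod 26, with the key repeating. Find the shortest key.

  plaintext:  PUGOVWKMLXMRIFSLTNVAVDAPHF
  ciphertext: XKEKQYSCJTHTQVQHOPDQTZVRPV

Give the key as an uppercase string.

IQYWVC

  i= 0: X-P =  8 → I
  i= 1: K-U = 16 → Q
  i= 2: E-G = 24 → Y
  i= 3: K-O = 22 → W
  i= 4: Q-V = 21 → V
  i= 5: Y-W =  2 → C
  i= 6: S-K =  8 → I
  i= 7: C-M = 16 → Q
  i= 8: J-L = 24 → Y
  i= 9: T-X = 22 → W
  i=10: H-M = 21 → V
  i=11: T-R =  2 → C
  i=12: Q-I =  8 → I
  i=13: V-F = 16 → Q
  i=14: Q-S = 24 → Y
  i=15: H-L = 22 → W
  i=16: O-T = 21 → V
  i=17: P-N =  2 → C
  i=18: D-V =  8 → I
  i=19: Q-A = 16 → Q
  i=20: T-V = 24 → Y
  i=21: Z-D = 22 → W
  i=22: V-A = 21 → V
  i=23: R-P =  2 → C
  i=24: P-H =  8 → I
  i=25: V-F = 16 → Q
  shifts repeat with period 6: IQYWVC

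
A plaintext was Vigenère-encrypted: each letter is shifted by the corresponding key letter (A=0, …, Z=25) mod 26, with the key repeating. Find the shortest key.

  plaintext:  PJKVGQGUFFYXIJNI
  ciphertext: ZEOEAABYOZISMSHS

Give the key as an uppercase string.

  i= 0: Z-P = 10 → K
  i= 1: E-J = 21 → V
  i= 2: O-K =  4 → E
  i= 3: E-V =  9 → J
  i= 4: A-G = 20 → U
  i= 5: A-Q = 10 → K
  i= 6: B-G = 21 → V
  i= 7: Y-U =  4 → E
  i= 8: O-F =  9 → J
  i= 9: Z-F = 20 → U
  i=10: I-Y = 10 → K
  i=11: S-X = 21 → V
  i=12: M-I =  4 → E
  i=13: S-J =  9 → J
  i=14: H-N = 20 → U
  i=15: S-I = 10 → K
  shifts repeat with period 5: KVEJU

KVEJU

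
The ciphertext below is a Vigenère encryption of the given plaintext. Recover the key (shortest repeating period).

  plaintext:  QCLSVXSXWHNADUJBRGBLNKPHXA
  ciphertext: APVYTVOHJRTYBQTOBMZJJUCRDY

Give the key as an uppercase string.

  i= 0: A-Q = 10 → K
  i= 1: P-C = 13 → N
  i= 2: V-L = 10 → K
  i= 3: Y-S =  6 → G
  i= 4: T-V = 24 → Y
  i= 5: V-X = 24 → Y
  i= 6: O-S = 22 → W
  i= 7: H-X = 10 → K
  i= 8: J-W = 13 → N
  i= 9: R-H = 10 → K
  i=10: T-N =  6 → G
  i=11: Y-A = 24 → Y
  i=12: B-D = 24 → Y
  i=13: Q-U = 22 → W
  i=14: T-J = 10 → K
  i=15: O-B = 13 → N
  i=16: B-R = 10 → K
  i=17: M-G =  6 → G
  i=18: Z-B = 24 → Y
  i=19: J-L = 24 → Y
  i=20: J-N = 22 → W
  i=21: U-K = 10 → K
  i=22: C-P = 13 → N
  i=23: R-H = 10 → K
  i=24: D-X =  6 → G
  i=25: Y-A = 24 → Y
  shifts repeat with period 7: KNKGYYW

KNKGYYW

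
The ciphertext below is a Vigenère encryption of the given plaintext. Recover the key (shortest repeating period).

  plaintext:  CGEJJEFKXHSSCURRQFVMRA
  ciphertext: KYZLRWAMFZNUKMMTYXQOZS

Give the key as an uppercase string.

  i= 0: K-C =  8 → I
  i= 1: Y-G = 18 → S
  i= 2: Z-E = 21 → V
  i= 3: L-J =  2 → C
  i= 4: R-J =  8 → I
  i= 5: W-E = 18 → S
  i= 6: A-F = 21 → V
  i= 7: M-K =  2 → C
  i= 8: F-X =  8 → I
  i= 9: Z-H = 18 → S
  i=10: N-S = 21 → V
  i=11: U-S =  2 → C
  i=12: K-C =  8 → I
  i=13: M-U = 18 → S
  i=14: M-R = 21 → V
  i=15: T-R =  2 → C
  i=16: Y-Q =  8 → I
  i=17: X-F = 18 → S
  i=18: Q-V = 21 → V
  i=19: O-M =  2 → C
  i=20: Z-R =  8 → I
  i=21: S-A = 18 → S
  shifts repeat with period 4: ISVC

ISVC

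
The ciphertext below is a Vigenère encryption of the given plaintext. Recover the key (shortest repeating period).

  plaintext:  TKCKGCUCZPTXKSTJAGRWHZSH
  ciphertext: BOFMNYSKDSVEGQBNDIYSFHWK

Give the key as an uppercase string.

  i= 0: B-T =  8 → I
  i= 1: O-K =  4 → E
  i= 2: F-C =  3 → D
  i= 3: M-K =  2 → C
  i= 4: N-G =  7 → H
  i= 5: Y-C = 22 → W
  i= 6: S-U = 24 → Y
  i= 7: K-C =  8 → I
  i= 8: D-Z =  4 → E
  i= 9: S-P =  3 → D
  i=10: V-T =  2 → C
  i=11: E-X =  7 → H
  i=12: G-K = 22 → W
  i=13: Q-S = 24 → Y
  i=14: B-T =  8 → I
  i=15: N-J =  4 → E
  i=16: D-A =  3 → D
  i=17: I-G =  2 → C
  i=18: Y-R =  7 → H
  i=19: S-W = 22 → W
  i=20: F-H = 24 → Y
  i=21: H-Z =  8 → I
  i=22: W-S =  4 → E
  i=23: K-H =  3 → D
  shifts repeat with period 7: IEDCHWY

IEDCHWY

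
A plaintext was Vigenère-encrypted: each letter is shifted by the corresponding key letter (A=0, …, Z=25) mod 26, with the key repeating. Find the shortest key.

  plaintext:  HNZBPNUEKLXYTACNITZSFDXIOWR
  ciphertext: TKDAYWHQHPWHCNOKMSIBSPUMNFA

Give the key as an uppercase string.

  i= 0: T-H = 12 → M
  i= 1: K-N = 23 → X
  i= 2: D-Z =  4 → E
  i= 3: A-B = 25 → Z
  i= 4: Y-P =  9 → J
  i= 5: W-N =  9 → J
  i= 6: H-U = 13 → N
  i= 7: Q-E = 12 → M
  i= 8: H-K = 23 → X
  i= 9: P-L =  4 → E
  i=10: W-X = 25 → Z
  i=11: H-Y =  9 → J
  i=12: C-T =  9 → J
  i=13: N-A = 13 → N
  i=14: O-C = 12 → M
  i=15: K-N = 23 → X
  i=16: M-I =  4 → E
  i=17: S-T = 25 → Z
  i=18: I-Z =  9 → J
  i=19: B-S =  9 → J
  i=20: S-F = 13 → N
  i=21: P-D = 12 → M
  i=22: U-X = 23 → X
  i=23: M-I =  4 → E
  i=24: N-O = 25 → Z
  i=25: F-W =  9 → J
  i=26: A-R =  9 → J
  shifts repeat with period 7: MXEZJJN

MXEZJJN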